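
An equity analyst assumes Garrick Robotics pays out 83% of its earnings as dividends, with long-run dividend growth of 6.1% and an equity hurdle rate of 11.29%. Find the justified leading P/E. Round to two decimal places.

Justified leading P/E = b/(r−g) = 0.83/(0.1129−0.061) = 15.9923

15.99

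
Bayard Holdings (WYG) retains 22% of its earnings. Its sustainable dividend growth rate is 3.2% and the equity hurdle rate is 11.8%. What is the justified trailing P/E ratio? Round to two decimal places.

Payout ratio b = 1 − 0.22 = 0.78.
Justified trailing P/E = b(1+g)/(r−g) = 0.78×(1+0.032)/(0.118−0.032) = 9.3600

9.36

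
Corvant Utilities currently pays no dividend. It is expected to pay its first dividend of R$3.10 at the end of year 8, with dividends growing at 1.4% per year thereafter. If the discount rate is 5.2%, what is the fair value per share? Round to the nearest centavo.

R$57.21

Deferred-dividend DDM. At t=7 the remaining stream is a growing perpetuity with first payment D_8 = 3.10.
V_7 = D_8/(r−g) = 3.10/(0.052−0.014) = 81.5789
P₀ = V_7/(1+r)^7 = 81.5789/(1+0.052)^7 = 57.2095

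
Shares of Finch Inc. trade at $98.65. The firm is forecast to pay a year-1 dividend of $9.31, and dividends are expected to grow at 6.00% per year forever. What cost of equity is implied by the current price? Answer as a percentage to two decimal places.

15.44%

Rearranging the constant-growth DDM: r = D₁/P₀ + g.
r = 9.3100 / 98.65 + 0.06 = 0.09437 + 0.06 = 0.15437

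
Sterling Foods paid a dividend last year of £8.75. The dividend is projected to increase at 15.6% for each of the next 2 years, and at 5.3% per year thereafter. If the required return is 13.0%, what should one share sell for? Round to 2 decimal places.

Two-stage DDM. Project D₁…D_2 at 0.156, terminal growth 0.053, discount at r = 0.13.
D_1 = 10.1150
D_2 = 11.6929
Terminal value at t=2: TV = D_3/(r−g) = 12.3127/(0.13−0.053) = 159.9048
P₀ = 10.1150/(1+0.13)^1 + 11.6929/(1+0.13)^2 + 159.9048/(1+0.13)^2 = 143.3375

£143.34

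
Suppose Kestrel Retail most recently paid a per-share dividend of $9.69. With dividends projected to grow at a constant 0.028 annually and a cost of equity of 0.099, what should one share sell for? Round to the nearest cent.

$140.30

Gordon growth model: P₀ = D₁/(r − g). D₁ = 9.69 × (1 + 0.028) = 9.9613.
P₀ = 9.9613 / (0.099 − 0.028) = 9.9613 / 0.071 = 140.3003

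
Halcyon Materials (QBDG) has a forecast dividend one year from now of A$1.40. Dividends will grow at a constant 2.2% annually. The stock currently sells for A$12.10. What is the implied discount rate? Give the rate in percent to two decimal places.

Rearranging the constant-growth DDM: r = D₁/P₀ + g.
r = 1.4000 / 12.10 + 0.022 = 0.11570 + 0.022 = 0.13770

13.77%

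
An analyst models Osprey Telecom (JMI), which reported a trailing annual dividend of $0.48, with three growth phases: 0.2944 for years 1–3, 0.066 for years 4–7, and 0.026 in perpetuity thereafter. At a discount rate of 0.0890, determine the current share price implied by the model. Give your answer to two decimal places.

$17.17

Three-stage DDM. Project D₁…D_7; terminal Gordon value at t=7 with g = 0.026; discount at r = 0.089.
D_1 = 0.6213
D_2 = 0.8042
D_3 = 1.0410
D_4 = 1.1097
D_5 = 1.1829
D_6 = 1.2610
D_7 = 1.3442
TV_7 = 1.3792/(0.089−0.026) = 21.8918
P₀ = Σ Dₜ/(1+r)ᵗ + TV_7/(1+r)^7 = 17.1650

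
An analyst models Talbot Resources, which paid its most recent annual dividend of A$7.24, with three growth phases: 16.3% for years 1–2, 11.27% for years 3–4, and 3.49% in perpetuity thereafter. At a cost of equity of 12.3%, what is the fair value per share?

Three-stage DDM. Project D₁…D_4; terminal Gordon value at t=4 with g = 0.0349; discount at r = 0.123.
D_1 = 8.4201
D_2 = 9.7926
D_3 = 10.8962
D_4 = 12.1242
TV_4 = 12.5474/(0.123−0.0349) = 142.4219
P₀ = Σ Dₜ/(1+r)ᵗ + TV_4/(1+r)^4 = 120.1281

A$120.13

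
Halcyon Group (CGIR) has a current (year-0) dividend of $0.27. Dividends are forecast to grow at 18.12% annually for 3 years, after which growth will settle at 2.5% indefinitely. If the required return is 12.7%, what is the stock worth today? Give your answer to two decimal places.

$4.01

Two-stage DDM. Project D₁…D_3 at 0.1812, terminal growth 0.025, discount at r = 0.127.
D_1 = 0.3189
D_2 = 0.3767
D_3 = 0.4450
Terminal value at t=3: TV = D_4/(r−g) = 0.4561/(0.127−0.025) = 4.4715
P₀ = 0.3189/(1+0.127)^1 + 0.3767/(1+0.127)^2 + 0.4450/(1+0.127)^3 + 4.4715/(1+0.127)^3 = 4.0143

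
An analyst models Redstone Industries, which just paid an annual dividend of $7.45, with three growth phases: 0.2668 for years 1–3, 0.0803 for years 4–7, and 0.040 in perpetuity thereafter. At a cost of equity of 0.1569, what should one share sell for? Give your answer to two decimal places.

Three-stage DDM. Project D₁…D_7; terminal Gordon value at t=7 with g = 0.04; discount at r = 0.1569.
D_1 = 9.4377
D_2 = 11.9556
D_3 = 15.1454
D_4 = 16.3616
D_5 = 17.6754
D_6 = 19.0947
D_7 = 20.6280
TV_7 = 21.4532/(0.1569−0.04) = 183.5172
P₀ = Σ Dₜ/(1+r)ᵗ + TV_7/(1+r)^7 = 126.0966

$126.10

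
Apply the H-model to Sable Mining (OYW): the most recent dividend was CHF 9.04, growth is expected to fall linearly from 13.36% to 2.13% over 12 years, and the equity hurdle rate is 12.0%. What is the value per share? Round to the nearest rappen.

H-model: P₀ = D₀[(1+g_L) + H(g_S−g_L)]/(r−g_L), with H = 12/2 = 6.
P₀ = 9.04 × [(1+0.0213) + 6×(0.1336−0.0213)] / (0.12−0.0213)
   = 9.04 × 1.6951 / 0.0987 = 155.2554

CHF 155.26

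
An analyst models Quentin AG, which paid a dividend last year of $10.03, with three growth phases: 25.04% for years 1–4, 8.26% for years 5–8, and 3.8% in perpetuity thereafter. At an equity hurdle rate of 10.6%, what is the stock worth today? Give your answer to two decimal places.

$346.81

Three-stage DDM. Project D₁…D_8; terminal Gordon value at t=8 with g = 0.038; discount at r = 0.106.
D_1 = 12.5415
D_2 = 15.6819
D_3 = 19.6087
D_4 = 24.5187
D_5 = 26.5439
D_6 = 28.7364
D_7 = 31.1101
D_8 = 33.6798
TV_8 = 34.9596/(0.106−0.038) = 514.1115
P₀ = Σ Dₜ/(1+r)ᵗ + TV_8/(1+r)^8 = 346.8132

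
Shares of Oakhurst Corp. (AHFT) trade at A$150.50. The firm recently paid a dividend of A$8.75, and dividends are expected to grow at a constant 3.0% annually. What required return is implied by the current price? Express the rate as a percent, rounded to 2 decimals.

8.99%

Rearranging the constant-growth DDM: r = D₁/P₀ + g.
D₁ = 8.75 × (1 + 0.03) = 9.0125.
r = 9.0125 / 150.50 + 0.03 = 0.05988 + 0.03 = 0.08988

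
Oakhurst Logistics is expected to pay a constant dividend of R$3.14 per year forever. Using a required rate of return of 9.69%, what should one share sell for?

Zero-growth DDM (perpetuity): P₀ = D/r = 3.14 / 0.0969 = 32.4045

R$32.40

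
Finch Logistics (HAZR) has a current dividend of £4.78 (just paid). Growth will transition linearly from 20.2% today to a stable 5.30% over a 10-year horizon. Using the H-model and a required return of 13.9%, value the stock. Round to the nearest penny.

£99.94

H-model: P₀ = D₀[(1+g_L) + H(g_S−g_L)]/(r−g_L), with H = 10/2 = 5.
P₀ = 4.78 × [(1+0.053) + 5×(0.202−0.053)] / (0.139−0.053)
   = 4.78 × 1.7980 / 0.086 = 99.9353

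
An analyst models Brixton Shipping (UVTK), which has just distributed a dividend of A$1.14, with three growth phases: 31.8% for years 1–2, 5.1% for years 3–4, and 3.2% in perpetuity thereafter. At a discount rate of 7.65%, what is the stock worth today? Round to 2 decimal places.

Three-stage DDM. Project D₁…D_4; terminal Gordon value at t=4 with g = 0.032; discount at r = 0.0765.
D_1 = 1.5025
D_2 = 1.9803
D_3 = 2.0813
D_4 = 2.1875
TV_4 = 2.2575/(0.0765−0.032) = 50.7295
P₀ = Σ Dₜ/(1+r)ᵗ + TV_4/(1+r)^4 = 44.1769

A$44.18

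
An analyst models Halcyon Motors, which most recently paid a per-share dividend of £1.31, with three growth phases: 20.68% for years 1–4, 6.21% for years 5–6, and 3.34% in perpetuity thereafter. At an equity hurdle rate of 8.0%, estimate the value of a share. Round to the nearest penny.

Three-stage DDM. Project D₁…D_6; terminal Gordon value at t=6 with g = 0.0334; discount at r = 0.08.
D_1 = 1.5809
D_2 = 1.9078
D_3 = 2.3024
D_4 = 2.7785
D_5 = 2.9511
D_6 = 3.1343
TV_6 = 3.2390/(0.08−0.0334) = 69.5066
P₀ = Σ Dₜ/(1+r)ᵗ + TV_6/(1+r)^6 = 54.7540

£54.75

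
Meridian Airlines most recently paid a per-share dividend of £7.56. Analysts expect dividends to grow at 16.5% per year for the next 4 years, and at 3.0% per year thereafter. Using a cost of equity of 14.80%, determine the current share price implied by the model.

Two-stage DDM. Project D₁…D_4 at 0.165, terminal growth 0.03, discount at r = 0.148.
D_1 = 8.8074
D_2 = 10.2606
D_3 = 11.9536
D_4 = 13.9260
Terminal value at t=4: TV = D_5/(r−g) = 14.3438/(0.148−0.03) = 121.5572
P₀ = 8.8074/(1+0.148)^1 + 10.2606/(1+0.148)^2 + 11.9536/(1+0.148)^3 + 13.9260/(1+0.148)^4 + 121.5572/(1+0.148)^4 = 101.3625

£101.36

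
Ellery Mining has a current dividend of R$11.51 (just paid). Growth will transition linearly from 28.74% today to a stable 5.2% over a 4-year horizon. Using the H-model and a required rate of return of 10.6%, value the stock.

H-model: P₀ = D₀[(1+g_L) + H(g_S−g_L)]/(r−g_L), with H = 4/2 = 2.
P₀ = 11.51 × [(1+0.052) + 2×(0.2874−0.052)] / (0.106−0.052)
   = 11.51 × 1.5228 / 0.054 = 324.5820

R$324.58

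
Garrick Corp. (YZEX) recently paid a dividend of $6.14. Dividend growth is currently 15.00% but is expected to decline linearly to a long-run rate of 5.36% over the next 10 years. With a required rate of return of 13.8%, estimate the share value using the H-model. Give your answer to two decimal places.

H-model: P₀ = D₀[(1+g_L) + H(g_S−g_L)]/(r−g_L), with H = 10/2 = 5.
P₀ = 6.14 × [(1+0.0536) + 5×(0.15−0.0536)] / (0.138−0.0536)
   = 6.14 × 1.5356 / 0.0844 = 111.7131

$111.71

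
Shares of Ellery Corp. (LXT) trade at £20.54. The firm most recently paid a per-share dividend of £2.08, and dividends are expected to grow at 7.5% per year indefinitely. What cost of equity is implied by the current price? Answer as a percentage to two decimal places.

18.39%

Rearranging the constant-growth DDM: r = D₁/P₀ + g.
D₁ = 2.08 × (1 + 0.075) = 2.2360.
r = 2.2360 / 20.54 + 0.075 = 0.10886 + 0.075 = 0.18386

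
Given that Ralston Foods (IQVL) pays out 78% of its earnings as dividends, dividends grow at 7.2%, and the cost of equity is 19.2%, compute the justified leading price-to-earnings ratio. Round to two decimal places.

6.50

Justified leading P/E = b/(r−g) = 0.78/(0.192−0.072) = 6.5000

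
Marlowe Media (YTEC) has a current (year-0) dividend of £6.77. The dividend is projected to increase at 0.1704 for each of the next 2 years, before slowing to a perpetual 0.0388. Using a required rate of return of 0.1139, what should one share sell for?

Two-stage DDM. Project D₁…D_2 at 0.1704, terminal growth 0.0388, discount at r = 0.1139.
D_1 = 7.9236
D_2 = 9.2738
Terminal value at t=2: TV = D_3/(r−g) = 9.6336/(0.1139−0.0388) = 128.2771
P₀ = 7.9236/(1+0.1139)^1 + 9.2738/(1+0.1139)^2 + 128.2771/(1+0.1139)^2 = 117.9724

£117.97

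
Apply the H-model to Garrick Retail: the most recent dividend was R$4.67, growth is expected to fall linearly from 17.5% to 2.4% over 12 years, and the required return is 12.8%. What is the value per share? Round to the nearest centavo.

H-model: P₀ = D₀[(1+g_L) + H(g_S−g_L)]/(r−g_L), with H = 12/2 = 6.
P₀ = 4.67 × [(1+0.024) + 6×(0.175−0.024)] / (0.128−0.024)
   = 4.67 × 1.9300 / 0.104 = 86.6644

R$86.66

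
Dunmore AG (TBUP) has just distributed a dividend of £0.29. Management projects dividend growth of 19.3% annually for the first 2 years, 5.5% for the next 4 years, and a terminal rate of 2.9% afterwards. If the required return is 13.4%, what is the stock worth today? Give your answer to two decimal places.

£4.06

Three-stage DDM. Project D₁…D_6; terminal Gordon value at t=6 with g = 0.029; discount at r = 0.134.
D_1 = 0.3460
D_2 = 0.4127
D_3 = 0.4354
D_4 = 0.4594
D_5 = 0.4847
D_6 = 0.5113
TV_6 = 0.5261/(0.134−0.029) = 5.0109
P₀ = Σ Dₜ/(1+r)ᵗ + TV_6/(1+r)^6 = 4.0577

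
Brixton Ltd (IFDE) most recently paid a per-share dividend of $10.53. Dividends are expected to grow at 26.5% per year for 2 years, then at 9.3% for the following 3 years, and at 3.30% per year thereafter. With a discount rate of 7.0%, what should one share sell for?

Three-stage DDM. Project D₁…D_5; terminal Gordon value at t=5 with g = 0.033; discount at r = 0.07.
D_1 = 13.3205
D_2 = 16.8504
D_3 = 18.4175
D_4 = 20.1303
D_5 = 22.0024
TV_5 = 22.7285/(0.07−0.033) = 614.2830
P₀ = Σ Dₜ/(1+r)ᵗ + TV_5/(1+r)^5 = 511.2209

$511.22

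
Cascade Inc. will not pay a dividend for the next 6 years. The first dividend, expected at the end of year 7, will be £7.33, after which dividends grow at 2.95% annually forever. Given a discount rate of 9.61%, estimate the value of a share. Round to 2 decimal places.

Deferred-dividend DDM. At t=6 the remaining stream is a growing perpetuity with first payment D_7 = 7.33.
V_6 = D_7/(r−g) = 7.33/(0.0961−0.0295) = 110.0601
P₀ = V_6/(1+r)^6 = 110.0601/(1+0.0961)^6 = 63.4642

£63.46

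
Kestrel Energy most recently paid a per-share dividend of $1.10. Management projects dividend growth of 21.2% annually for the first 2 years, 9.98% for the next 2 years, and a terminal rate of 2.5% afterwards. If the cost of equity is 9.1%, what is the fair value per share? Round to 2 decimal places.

Three-stage DDM. Project D₁…D_4; terminal Gordon value at t=4 with g = 0.025; discount at r = 0.091.
D_1 = 1.3332
D_2 = 1.6158
D_3 = 1.7771
D_4 = 1.9545
TV_4 = 2.0033/(0.091−0.025) = 30.3533
P₀ = Σ Dₜ/(1+r)ᵗ + TV_4/(1+r)^4 = 26.7518

$26.75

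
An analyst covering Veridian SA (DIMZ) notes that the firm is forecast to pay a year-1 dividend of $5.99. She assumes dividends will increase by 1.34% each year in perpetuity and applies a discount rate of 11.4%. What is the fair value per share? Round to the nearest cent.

Gordon growth model: P₀ = D₁/(r − g), with D₁ = 5.99 given directly.
P₀ = 5.9900 / (0.114 − 0.0134) = 5.9900 / 0.1006 = 59.5427

$59.54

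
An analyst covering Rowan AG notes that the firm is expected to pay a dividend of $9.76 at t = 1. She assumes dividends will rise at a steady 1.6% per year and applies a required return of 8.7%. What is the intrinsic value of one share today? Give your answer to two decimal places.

$137.46

Gordon growth model: P₀ = D₁/(r − g), with D₁ = 9.76 given directly.
P₀ = 9.7600 / (0.087 − 0.016) = 9.7600 / 0.071 = 137.4648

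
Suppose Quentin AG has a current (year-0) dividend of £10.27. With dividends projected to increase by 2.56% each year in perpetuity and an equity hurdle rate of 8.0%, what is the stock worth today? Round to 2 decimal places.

Gordon growth model: P₀ = D₁/(r − g). D₁ = 10.27 × (1 + 0.0256) = 10.5329.
P₀ = 10.5329 / (0.08 − 0.0256) = 10.5329 / 0.0544 = 193.6197

£193.62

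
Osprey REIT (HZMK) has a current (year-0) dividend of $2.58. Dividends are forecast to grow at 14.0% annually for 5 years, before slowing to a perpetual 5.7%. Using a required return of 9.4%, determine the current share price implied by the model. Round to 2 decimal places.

Two-stage DDM. Project D₁…D_5 at 0.14, terminal growth 0.057, discount at r = 0.094.
D_1 = 2.9412
D_2 = 3.3530
D_3 = 3.8224
D_4 = 4.3575
D_5 = 4.9676
Terminal value at t=5: TV = D_6/(r−g) = 5.2507/(0.094−0.057) = 141.9114
P₀ = 2.9412/(1+0.094)^1 + 3.3530/(1+0.094)^2 + 3.8224/(1+0.094)^3 + 4.3575/(1+0.094)^4 + 4.9676/(1+0.094)^5 + 141.9114/(1+0.094)^5 = 105.1802

$105.18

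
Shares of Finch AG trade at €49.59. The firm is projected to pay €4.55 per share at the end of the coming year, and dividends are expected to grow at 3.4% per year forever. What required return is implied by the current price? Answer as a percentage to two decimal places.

Rearranging the constant-growth DDM: r = D₁/P₀ + g.
r = 4.5500 / 49.59 + 0.034 = 0.09175 + 0.034 = 0.12575

12.58%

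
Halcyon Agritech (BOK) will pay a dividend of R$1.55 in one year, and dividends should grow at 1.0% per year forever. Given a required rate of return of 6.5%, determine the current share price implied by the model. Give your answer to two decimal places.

Gordon growth model: P₀ = D₁/(r − g), with D₁ = 1.55 given directly.
P₀ = 1.5500 / (0.065 − 0.01) = 1.5500 / 0.055 = 28.1818

R$28.18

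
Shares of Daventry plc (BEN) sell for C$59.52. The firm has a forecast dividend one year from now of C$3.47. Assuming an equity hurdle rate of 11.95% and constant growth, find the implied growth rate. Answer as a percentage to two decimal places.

6.12%

From P₀ = D₁/(r − g), the implied growth is g = r − D₁/P₀.
g = 0.1195 − 3.47/59.52 = 0.1195 − 0.05830 = 0.06120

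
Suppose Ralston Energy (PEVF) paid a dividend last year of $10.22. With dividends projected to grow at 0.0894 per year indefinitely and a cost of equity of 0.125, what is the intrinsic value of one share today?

Gordon growth model: P₀ = D₁/(r − g). D₁ = 10.22 × (1 + 0.0894) = 11.1337.
P₀ = 11.1337 / (0.125 − 0.0894) = 11.1337 / 0.0356 = 312.7435

$312.74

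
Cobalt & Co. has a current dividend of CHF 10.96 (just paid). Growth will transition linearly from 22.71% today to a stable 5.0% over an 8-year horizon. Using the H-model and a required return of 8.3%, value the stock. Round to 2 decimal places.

H-model: P₀ = D₀[(1+g_L) + H(g_S−g_L)]/(r−g_L), with H = 8/2 = 4.
P₀ = 10.96 × [(1+0.05) + 4×(0.2271−0.05)] / (0.083−0.05)
   = 10.96 × 1.7584 / 0.033 = 584.0019

CHF 584.00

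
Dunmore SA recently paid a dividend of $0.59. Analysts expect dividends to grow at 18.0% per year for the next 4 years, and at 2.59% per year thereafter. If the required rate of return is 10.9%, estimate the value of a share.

$12.10

Two-stage DDM. Project D₁…D_4 at 0.18, terminal growth 0.0259, discount at r = 0.109.
D_1 = 0.6962
D_2 = 0.8215
D_3 = 0.9694
D_4 = 1.1439
Terminal value at t=4: TV = D_5/(r−g) = 1.1735/(0.109−0.0259) = 14.1216
P₀ = 0.6962/(1+0.109)^1 + 0.8215/(1+0.109)^2 + 0.9694/(1+0.109)^3 + 1.1439/(1+0.109)^4 + 14.1216/(1+0.109)^4 = 12.0986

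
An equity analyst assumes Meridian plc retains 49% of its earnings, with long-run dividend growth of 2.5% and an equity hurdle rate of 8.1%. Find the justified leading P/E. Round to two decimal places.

9.11

Payout ratio b = 1 − 0.49 = 0.51.
Justified leading P/E = b/(r−g) = 0.51/(0.081−0.025) = 9.1071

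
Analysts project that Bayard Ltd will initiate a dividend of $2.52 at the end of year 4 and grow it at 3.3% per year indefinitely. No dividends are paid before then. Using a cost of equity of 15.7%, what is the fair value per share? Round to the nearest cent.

$13.12

Deferred-dividend DDM. At t=3 the remaining stream is a growing perpetuity with first payment D_4 = 2.52.
V_3 = D_4/(r−g) = 2.52/(0.157−0.033) = 20.3226
P₀ = V_3/(1+r)^3 = 20.3226/(1+0.157)^3 = 13.1214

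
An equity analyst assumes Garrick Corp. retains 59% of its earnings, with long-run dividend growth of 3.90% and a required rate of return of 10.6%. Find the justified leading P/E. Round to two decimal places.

6.12

Payout ratio b = 1 − 0.59 = 0.41.
Justified leading P/E = b/(r−g) = 0.41/(0.106−0.039) = 6.1194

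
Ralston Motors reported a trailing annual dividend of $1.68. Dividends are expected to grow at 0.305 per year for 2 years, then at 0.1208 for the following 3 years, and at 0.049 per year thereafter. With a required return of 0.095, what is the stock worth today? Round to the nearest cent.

Three-stage DDM. Project D₁…D_5; terminal Gordon value at t=5 with g = 0.049; discount at r = 0.095.
D_1 = 2.1924
D_2 = 2.8611
D_3 = 3.2067
D_4 = 3.5941
D_5 = 4.0282
TV_5 = 4.2256/(0.095−0.049) = 91.8612
P₀ = Σ Dₜ/(1+r)ᵗ + TV_5/(1+r)^5 = 70.2424

$70.24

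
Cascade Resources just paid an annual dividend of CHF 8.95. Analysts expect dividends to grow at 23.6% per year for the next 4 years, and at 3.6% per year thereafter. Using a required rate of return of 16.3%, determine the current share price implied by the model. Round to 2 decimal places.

Two-stage DDM. Project D₁…D_4 at 0.236, terminal growth 0.036, discount at r = 0.163.
D_1 = 11.0622
D_2 = 13.6729
D_3 = 16.8997
D_4 = 20.8880
Terminal value at t=4: TV = D_5/(r−g) = 21.6400/(0.163−0.036) = 170.3935
P₀ = 11.0622/(1+0.163)^1 + 13.6729/(1+0.163)^2 + 16.8997/(1+0.163)^3 + 20.8880/(1+0.163)^4 + 170.3935/(1+0.163)^4 = 134.9212

CHF 134.92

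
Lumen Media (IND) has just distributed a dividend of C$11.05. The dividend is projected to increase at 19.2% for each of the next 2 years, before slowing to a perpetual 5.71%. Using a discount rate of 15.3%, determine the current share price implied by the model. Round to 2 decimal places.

Two-stage DDM. Project D₁…D_2 at 0.192, terminal growth 0.0571, discount at r = 0.153.
D_1 = 13.1716
D_2 = 15.7005
Terminal value at t=2: TV = D_3/(r−g) = 16.5970/(0.153−0.0571) = 173.0662
P₀ = 13.1716/(1+0.153)^1 + 15.7005/(1+0.153)^2 + 173.0662/(1+0.153)^2 = 153.4167

C$153.42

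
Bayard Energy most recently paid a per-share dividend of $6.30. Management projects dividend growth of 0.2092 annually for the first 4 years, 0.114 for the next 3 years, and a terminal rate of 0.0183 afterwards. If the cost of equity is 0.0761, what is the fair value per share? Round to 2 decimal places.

Three-stage DDM. Project D₁…D_7; terminal Gordon value at t=7 with g = 0.0183; discount at r = 0.0761.
D_1 = 7.6180
D_2 = 9.2116
D_3 = 11.1387
D_4 = 13.4689
D_5 = 15.0044
D_6 = 16.7149
D_7 = 18.6204
TV_7 = 18.9611/(0.0761−0.0183) = 328.0474
P₀ = Σ Dₜ/(1+r)ᵗ + TV_7/(1+r)^7 = 262.6448

$262.64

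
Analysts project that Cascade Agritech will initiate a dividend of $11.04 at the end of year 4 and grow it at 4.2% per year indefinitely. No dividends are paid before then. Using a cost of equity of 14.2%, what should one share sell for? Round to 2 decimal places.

Deferred-dividend DDM. At t=3 the remaining stream is a growing perpetuity with first payment D_4 = 11.04.
V_3 = D_4/(r−g) = 11.04/(0.142−0.042) = 110.4000
P₀ = V_3/(1+r)^3 = 110.4000/(1+0.142)^3 = 74.1260

$74.13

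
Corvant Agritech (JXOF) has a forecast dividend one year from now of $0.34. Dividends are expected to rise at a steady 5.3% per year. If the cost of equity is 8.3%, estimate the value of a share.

Gordon growth model: P₀ = D₁/(r − g), with D₁ = 0.34 given directly.
P₀ = 0.3400 / (0.083 − 0.053) = 0.3400 / 0.03 = 11.3333

$11.33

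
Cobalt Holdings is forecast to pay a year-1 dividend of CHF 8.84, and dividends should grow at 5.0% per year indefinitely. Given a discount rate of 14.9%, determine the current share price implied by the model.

CHF 89.29

Gordon growth model: P₀ = D₁/(r − g), with D₁ = 8.84 given directly.
P₀ = 8.8400 / (0.149 − 0.05) = 8.8400 / 0.099 = 89.2929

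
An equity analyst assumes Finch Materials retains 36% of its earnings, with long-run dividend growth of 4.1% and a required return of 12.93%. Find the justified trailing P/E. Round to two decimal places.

Payout ratio b = 1 − 0.36 = 0.64.
Justified trailing P/E = b(1+g)/(r−g) = 0.64×(1+0.041)/(0.1293−0.041) = 7.5452

7.55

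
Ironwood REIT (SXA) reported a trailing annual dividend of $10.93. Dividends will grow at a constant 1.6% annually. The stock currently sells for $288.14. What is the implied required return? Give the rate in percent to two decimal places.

5.45%

Rearranging the constant-growth DDM: r = D₁/P₀ + g.
D₁ = 10.93 × (1 + 0.016) = 11.1049.
r = 11.1049 / 288.14 + 0.016 = 0.03854 + 0.016 = 0.05454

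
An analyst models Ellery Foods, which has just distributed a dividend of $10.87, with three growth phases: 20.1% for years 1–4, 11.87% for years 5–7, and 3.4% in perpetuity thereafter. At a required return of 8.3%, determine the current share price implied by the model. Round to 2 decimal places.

Three-stage DDM. Project D₁…D_7; terminal Gordon value at t=7 with g = 0.034; discount at r = 0.083.
D_1 = 13.0549
D_2 = 15.6789
D_3 = 18.8304
D_4 = 22.6153
D_5 = 25.2997
D_6 = 28.3028
D_7 = 31.6623
TV_7 = 32.7388/(0.083−0.034) = 668.1392
P₀ = Σ Dₜ/(1+r)ᵗ + TV_7/(1+r)^7 = 491.6836

$491.68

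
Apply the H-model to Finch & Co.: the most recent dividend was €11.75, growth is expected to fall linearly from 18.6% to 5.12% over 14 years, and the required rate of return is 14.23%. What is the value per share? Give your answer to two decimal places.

€257.29

H-model: P₀ = D₀[(1+g_L) + H(g_S−g_L)]/(r−g_L), with H = 14/2 = 7.
P₀ = 11.75 × [(1+0.0512) + 7×(0.186−0.0512)] / (0.1423−0.0512)
   = 11.75 × 1.9948 / 0.0911 = 257.2876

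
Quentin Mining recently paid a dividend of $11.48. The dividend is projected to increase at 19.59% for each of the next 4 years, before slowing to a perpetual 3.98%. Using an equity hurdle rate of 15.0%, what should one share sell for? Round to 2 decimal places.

$177.37

Two-stage DDM. Project D₁…D_4 at 0.1959, terminal growth 0.0398, discount at r = 0.15.
D_1 = 13.7289
D_2 = 16.4184
D_3 = 19.6348
D_4 = 23.4813
Terminal value at t=4: TV = D_5/(r−g) = 24.4158/(0.15−0.0398) = 221.5591
P₀ = 13.7289/(1+0.15)^1 + 16.4184/(1+0.15)^2 + 19.6348/(1+0.15)^3 + 23.4813/(1+0.15)^4 + 221.5591/(1+0.15)^4 = 177.3657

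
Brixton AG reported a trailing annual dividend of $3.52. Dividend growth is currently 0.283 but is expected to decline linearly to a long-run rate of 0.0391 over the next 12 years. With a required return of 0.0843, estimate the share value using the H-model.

H-model: P₀ = D₀[(1+g_L) + H(g_S−g_L)]/(r−g_L), with H = 12/2 = 6.
P₀ = 3.52 × [(1+0.0391) + 6×(0.283−0.0391)] / (0.0843−0.0391)
   = 3.52 × 2.5025 / 0.0452 = 194.8850

$194.88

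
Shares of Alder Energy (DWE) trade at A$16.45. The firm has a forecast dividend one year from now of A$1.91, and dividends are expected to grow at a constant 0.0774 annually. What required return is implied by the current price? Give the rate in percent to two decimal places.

Rearranging the constant-growth DDM: r = D₁/P₀ + g.
r = 1.9100 / 16.45 + 0.0774 = 0.11611 + 0.0774 = 0.19351

19.35%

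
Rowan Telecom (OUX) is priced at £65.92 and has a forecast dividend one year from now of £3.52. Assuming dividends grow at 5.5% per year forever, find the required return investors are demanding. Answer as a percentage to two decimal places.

10.84%

Rearranging the constant-growth DDM: r = D₁/P₀ + g.
r = 3.5200 / 65.92 + 0.055 = 0.05340 + 0.055 = 0.10840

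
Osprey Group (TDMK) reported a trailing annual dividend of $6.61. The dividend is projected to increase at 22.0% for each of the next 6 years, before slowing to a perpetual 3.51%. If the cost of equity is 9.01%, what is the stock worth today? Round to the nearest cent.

$304.35

Two-stage DDM. Project D₁…D_6 at 0.22, terminal growth 0.0351, discount at r = 0.0901.
D_1 = 8.0642
D_2 = 9.8383
D_3 = 12.0028
D_4 = 14.6434
D_5 = 17.8649
D_6 = 21.7952
Terminal value at t=6: TV = D_7/(r−g) = 22.5602/(0.0901−0.0351) = 410.1853
P₀ = 8.0642/(1+0.0901)^1 + 9.8383/(1+0.0901)^2 + 12.0028/(1+0.0901)^3 + 14.6434/(1+0.0901)^4 + 17.8649/(1+0.0901)^5 + 21.7952/(1+0.0901)^6 + 410.1853/(1+0.0901)^6 = 304.3523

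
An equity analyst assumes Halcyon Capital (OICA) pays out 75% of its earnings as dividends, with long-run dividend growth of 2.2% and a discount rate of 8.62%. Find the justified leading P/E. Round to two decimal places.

11.68

Justified leading P/E = b/(r−g) = 0.75/(0.0862−0.022) = 11.6822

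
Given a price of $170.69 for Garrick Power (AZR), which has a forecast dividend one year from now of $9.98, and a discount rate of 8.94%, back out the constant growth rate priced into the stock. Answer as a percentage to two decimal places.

From P₀ = D₁/(r − g), the implied growth is g = r − D₁/P₀.
g = 0.0894 − 9.98/170.69 = 0.0894 − 0.05847 = 0.03093

3.09%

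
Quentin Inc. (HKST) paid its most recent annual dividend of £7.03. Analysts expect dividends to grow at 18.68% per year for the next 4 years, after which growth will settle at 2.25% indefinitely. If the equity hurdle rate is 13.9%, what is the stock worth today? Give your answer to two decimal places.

£103.93

Two-stage DDM. Project D₁…D_4 at 0.1868, terminal growth 0.0225, discount at r = 0.139.
D_1 = 8.3432
D_2 = 9.9017
D_3 = 11.7514
D_4 = 13.9465
Terminal value at t=4: TV = D_5/(r−g) = 14.2603/(0.139−0.0225) = 122.4060
P₀ = 8.3432/(1+0.139)^1 + 9.9017/(1+0.139)^2 + 11.7514/(1+0.139)^3 + 13.9465/(1+0.139)^4 + 122.4060/(1+0.139)^4 = 103.9257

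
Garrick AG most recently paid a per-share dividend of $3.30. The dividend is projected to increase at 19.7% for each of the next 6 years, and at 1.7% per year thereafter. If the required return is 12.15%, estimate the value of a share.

Two-stage DDM. Project D₁…D_6 at 0.197, terminal growth 0.017, discount at r = 0.1215.
D_1 = 3.9501
D_2 = 4.7283
D_3 = 5.6597
D_4 = 6.7747
D_5 = 8.1093
D_6 = 9.7069
Terminal value at t=6: TV = D_7/(r−g) = 9.8719/(0.1215−0.017) = 94.4677
P₀ = 3.9501/(1+0.1215)^1 + 4.7283/(1+0.1215)^2 + 5.6597/(1+0.1215)^3 + 6.7747/(1+0.1215)^4 + 8.1093/(1+0.1215)^5 + 9.7069/(1+0.1215)^6 + 94.4677/(1+0.1215)^6 = 72.5030

$72.50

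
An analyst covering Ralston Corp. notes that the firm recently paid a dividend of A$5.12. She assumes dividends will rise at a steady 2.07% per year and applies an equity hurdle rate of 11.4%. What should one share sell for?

Gordon growth model: P₀ = D₁/(r − g). D₁ = 5.12 × (1 + 0.0207) = 5.2260.
P₀ = 5.2260 / (0.114 − 0.0207) = 5.2260 / 0.0933 = 56.0127

A$56.01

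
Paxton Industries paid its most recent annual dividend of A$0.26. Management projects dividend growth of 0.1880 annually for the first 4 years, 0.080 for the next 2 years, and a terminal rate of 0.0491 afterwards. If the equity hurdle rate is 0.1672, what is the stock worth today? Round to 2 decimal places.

Three-stage DDM. Project D₁…D_6; terminal Gordon value at t=6 with g = 0.0491; discount at r = 0.1672.
D_1 = 0.3089
D_2 = 0.3669
D_3 = 0.4359
D_4 = 0.5179
D_5 = 0.5593
D_6 = 0.6041
TV_6 = 0.6337/(0.1672−0.0491) = 5.3660
P₀ = Σ Dₜ/(1+r)ᵗ + TV_6/(1+r)^6 = 3.7064

A$3.71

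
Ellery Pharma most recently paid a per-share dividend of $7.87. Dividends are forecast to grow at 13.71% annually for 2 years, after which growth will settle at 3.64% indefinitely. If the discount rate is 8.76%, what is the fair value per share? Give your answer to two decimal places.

Two-stage DDM. Project D₁…D_2 at 0.1371, terminal growth 0.0364, discount at r = 0.0876.
D_1 = 8.9490
D_2 = 10.1759
Terminal value at t=2: TV = D_3/(r−g) = 10.5463/(0.0876−0.0364) = 205.9821
P₀ = 8.9490/(1+0.0876)^1 + 10.1759/(1+0.0876)^2 + 205.9821/(1+0.0876)^2 = 190.9679

$190.97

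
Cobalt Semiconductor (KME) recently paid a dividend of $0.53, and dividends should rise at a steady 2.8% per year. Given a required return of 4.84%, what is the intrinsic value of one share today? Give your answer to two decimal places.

$26.71

Gordon growth model: P₀ = D₁/(r − g). D₁ = 0.53 × (1 + 0.028) = 0.5448.
P₀ = 0.5448 / (0.0484 − 0.028) = 0.5448 / 0.0204 = 26.7078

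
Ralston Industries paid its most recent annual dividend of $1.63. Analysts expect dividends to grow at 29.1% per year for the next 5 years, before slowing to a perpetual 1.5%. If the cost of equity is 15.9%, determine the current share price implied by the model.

$31.10

Two-stage DDM. Project D₁…D_5 at 0.291, terminal growth 0.015, discount at r = 0.159.
D_1 = 2.1043
D_2 = 2.7167
D_3 = 3.5072
D_4 = 4.5279
D_5 = 5.8455
Terminal value at t=5: TV = D_6/(r−g) = 5.9331/(0.159−0.015) = 41.2024
P₀ = 2.1043/(1+0.159)^1 + 2.7167/(1+0.159)^2 + 3.5072/(1+0.159)^3 + 4.5279/(1+0.159)^4 + 5.8455/(1+0.159)^5 + 41.2024/(1+0.159)^5 = 31.0971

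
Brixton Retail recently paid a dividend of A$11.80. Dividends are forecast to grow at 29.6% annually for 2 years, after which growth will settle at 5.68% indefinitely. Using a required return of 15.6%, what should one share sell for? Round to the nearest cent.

Two-stage DDM. Project D₁…D_2 at 0.296, terminal growth 0.0568, discount at r = 0.156.
D_1 = 15.2928
D_2 = 19.8195
Terminal value at t=2: TV = D_3/(r−g) = 20.9452/(0.156−0.0568) = 211.1413
P₀ = 15.2928/(1+0.156)^1 + 19.8195/(1+0.156)^2 + 211.1413/(1+0.156)^2 = 186.0604

A$186.06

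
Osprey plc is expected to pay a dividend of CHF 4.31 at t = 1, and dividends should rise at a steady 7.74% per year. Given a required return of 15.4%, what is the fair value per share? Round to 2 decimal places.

Gordon growth model: P₀ = D₁/(r − g), with D₁ = 4.31 given directly.
P₀ = 4.3100 / (0.154 − 0.0774) = 4.3100 / 0.0766 = 56.2663

CHF 56.27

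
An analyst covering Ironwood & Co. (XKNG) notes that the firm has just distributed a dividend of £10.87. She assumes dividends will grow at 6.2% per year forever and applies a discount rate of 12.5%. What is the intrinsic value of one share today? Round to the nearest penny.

Gordon growth model: P₀ = D₁/(r − g). D₁ = 10.87 × (1 + 0.062) = 11.5439.
P₀ = 11.5439 / (0.125 − 0.062) = 11.5439 / 0.063 = 183.2371

£183.24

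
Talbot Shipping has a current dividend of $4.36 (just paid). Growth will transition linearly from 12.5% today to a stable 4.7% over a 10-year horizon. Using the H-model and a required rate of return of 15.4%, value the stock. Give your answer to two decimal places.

$58.55

H-model: P₀ = D₀[(1+g_L) + H(g_S−g_L)]/(r−g_L), with H = 10/2 = 5.
P₀ = 4.36 × [(1+0.047) + 5×(0.125−0.047)] / (0.154−0.047)
   = 4.36 × 1.4370 / 0.107 = 58.5544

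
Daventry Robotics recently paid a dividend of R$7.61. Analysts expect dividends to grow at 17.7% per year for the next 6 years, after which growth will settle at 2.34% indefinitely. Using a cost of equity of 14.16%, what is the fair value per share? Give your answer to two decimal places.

Two-stage DDM. Project D₁…D_6 at 0.177, terminal growth 0.0234, discount at r = 0.1416.
D_1 = 8.9570
D_2 = 10.5424
D_3 = 12.4084
D_4 = 14.6046
D_5 = 17.1896
D_6 = 20.2322
Terminal value at t=6: TV = D_7/(r−g) = 20.7056/(0.1416−0.0234) = 175.1747
P₀ = 8.9570/(1+0.1416)^1 + 10.5424/(1+0.1416)^2 + 12.4084/(1+0.1416)^3 + 14.6046/(1+0.1416)^4 + 17.1896/(1+0.1416)^5 + 20.2322/(1+0.1416)^6 + 175.1747/(1+0.1416)^6 = 130.0182

R$130.02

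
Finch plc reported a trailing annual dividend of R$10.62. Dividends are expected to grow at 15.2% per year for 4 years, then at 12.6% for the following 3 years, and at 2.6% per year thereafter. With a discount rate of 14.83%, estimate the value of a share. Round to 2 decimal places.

R$158.95

Three-stage DDM. Project D₁…D_7; terminal Gordon value at t=7 with g = 0.026; discount at r = 0.1483.
D_1 = 12.2342
D_2 = 14.0938
D_3 = 16.2361
D_4 = 18.7040
D_5 = 21.0607
D_6 = 23.7143
D_7 = 26.7024
TV_7 = 27.3966/(0.1483−0.026) = 224.0116
P₀ = Σ Dₜ/(1+r)ᵗ + TV_7/(1+r)^7 = 158.9495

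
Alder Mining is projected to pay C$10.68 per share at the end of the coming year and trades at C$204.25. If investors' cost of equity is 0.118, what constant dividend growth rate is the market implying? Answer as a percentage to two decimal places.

From P₀ = D₁/(r − g), the implied growth is g = r − D₁/P₀.
g = 0.118 − 10.68/204.25 = 0.118 − 0.05229 = 0.06571

6.57%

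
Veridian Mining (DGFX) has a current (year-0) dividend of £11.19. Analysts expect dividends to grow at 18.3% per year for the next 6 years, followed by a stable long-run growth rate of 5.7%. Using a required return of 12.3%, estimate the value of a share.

£325.78

Two-stage DDM. Project D₁…D_6 at 0.183, terminal growth 0.057, discount at r = 0.123.
D_1 = 13.2378
D_2 = 15.6603
D_3 = 18.5261
D_4 = 21.9164
D_5 = 25.9271
D_6 = 30.6717
Terminal value at t=6: TV = D_7/(r−g) = 32.4200/(0.123−0.057) = 491.2127
P₀ = 13.2378/(1+0.123)^1 + 15.6603/(1+0.123)^2 + 18.5261/(1+0.123)^3 + 21.9164/(1+0.123)^4 + 25.9271/(1+0.123)^5 + 30.6717/(1+0.123)^6 + 491.2127/(1+0.123)^6 = 325.7761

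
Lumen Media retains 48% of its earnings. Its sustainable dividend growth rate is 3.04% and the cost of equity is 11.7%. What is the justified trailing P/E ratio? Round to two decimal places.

6.19

Payout ratio b = 1 − 0.48 = 0.52.
Justified trailing P/E = b(1+g)/(r−g) = 0.52×(1+0.0304)/(0.117−0.0304) = 6.1872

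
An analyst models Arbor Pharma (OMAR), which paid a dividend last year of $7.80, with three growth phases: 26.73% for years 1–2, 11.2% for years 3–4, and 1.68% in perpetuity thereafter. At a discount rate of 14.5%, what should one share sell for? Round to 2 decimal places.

$107.96

Three-stage DDM. Project D₁…D_4; terminal Gordon value at t=4 with g = 0.0168; discount at r = 0.145.
D_1 = 9.8849
D_2 = 12.5272
D_3 = 13.9302
D_4 = 15.4904
TV_4 = 15.7507/(0.145−0.0168) = 122.8600
P₀ = Σ Dₜ/(1+r)ᵗ + TV_4/(1+r)^4 = 107.9613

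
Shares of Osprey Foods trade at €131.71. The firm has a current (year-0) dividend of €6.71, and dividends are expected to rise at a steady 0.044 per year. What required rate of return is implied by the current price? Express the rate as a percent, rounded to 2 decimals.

Rearranging the constant-growth DDM: r = D₁/P₀ + g.
D₁ = 6.71 × (1 + 0.044) = 7.0052.
r = 7.0052 / 131.71 + 0.044 = 0.05319 + 0.044 = 0.09719

9.72%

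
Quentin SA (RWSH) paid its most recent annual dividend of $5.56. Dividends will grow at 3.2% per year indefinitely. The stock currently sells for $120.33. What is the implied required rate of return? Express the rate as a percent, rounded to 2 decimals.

Rearranging the constant-growth DDM: r = D₁/P₀ + g.
D₁ = 5.56 × (1 + 0.032) = 5.7379.
r = 5.7379 / 120.33 + 0.032 = 0.04768 + 0.032 = 0.07968

7.97%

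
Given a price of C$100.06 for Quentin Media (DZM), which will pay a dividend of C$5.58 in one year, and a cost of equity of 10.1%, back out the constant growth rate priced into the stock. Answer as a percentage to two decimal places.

4.52%

From P₀ = D₁/(r − g), the implied growth is g = r − D₁/P₀.
g = 0.101 − 5.58/100.06 = 0.101 − 0.05577 = 0.04523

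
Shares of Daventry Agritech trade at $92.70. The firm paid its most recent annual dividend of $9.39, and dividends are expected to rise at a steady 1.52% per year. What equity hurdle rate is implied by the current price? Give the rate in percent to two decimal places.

Rearranging the constant-growth DDM: r = D₁/P₀ + g.
D₁ = 9.39 × (1 + 0.0152) = 9.5327.
r = 9.5327 / 92.70 + 0.0152 = 0.10283 + 0.0152 = 0.11803

11.80%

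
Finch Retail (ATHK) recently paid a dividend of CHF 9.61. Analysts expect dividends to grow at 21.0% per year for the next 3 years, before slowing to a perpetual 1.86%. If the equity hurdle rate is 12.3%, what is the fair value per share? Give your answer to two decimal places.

CHF 150.82

Two-stage DDM. Project D₁…D_3 at 0.21, terminal growth 0.0186, discount at r = 0.123.
D_1 = 11.6281
D_2 = 14.0700
D_3 = 17.0247
Terminal value at t=3: TV = D_4/(r−g) = 17.3414/(0.123−0.0186) = 166.1050
P₀ = 11.6281/(1+0.123)^1 + 14.0700/(1+0.123)^2 + 17.0247/(1+0.123)^3 + 166.1050/(1+0.123)^3 = 150.8174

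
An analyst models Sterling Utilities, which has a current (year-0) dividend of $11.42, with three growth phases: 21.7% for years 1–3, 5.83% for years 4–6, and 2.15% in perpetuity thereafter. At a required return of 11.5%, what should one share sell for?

Three-stage DDM. Project D₁…D_6; terminal Gordon value at t=6 with g = 0.0215; discount at r = 0.115.
D_1 = 13.8981
D_2 = 16.9140
D_3 = 20.5844
D_4 = 21.7845
D_5 = 23.0545
D_6 = 24.3986
TV_6 = 24.9231/(0.115−0.0215) = 266.5575
P₀ = Σ Dₜ/(1+r)ᵗ + TV_6/(1+r)^6 = 219.8096

$219.81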